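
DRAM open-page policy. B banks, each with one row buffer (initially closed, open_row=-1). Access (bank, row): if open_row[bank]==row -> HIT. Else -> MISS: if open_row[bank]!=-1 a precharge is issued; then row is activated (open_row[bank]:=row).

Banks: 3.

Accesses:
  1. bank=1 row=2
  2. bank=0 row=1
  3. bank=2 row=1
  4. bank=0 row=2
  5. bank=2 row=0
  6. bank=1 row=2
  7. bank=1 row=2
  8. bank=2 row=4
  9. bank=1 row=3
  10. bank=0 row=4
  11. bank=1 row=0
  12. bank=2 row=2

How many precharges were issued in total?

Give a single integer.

Acc 1: bank1 row2 -> MISS (open row2); precharges=0
Acc 2: bank0 row1 -> MISS (open row1); precharges=0
Acc 3: bank2 row1 -> MISS (open row1); precharges=0
Acc 4: bank0 row2 -> MISS (open row2); precharges=1
Acc 5: bank2 row0 -> MISS (open row0); precharges=2
Acc 6: bank1 row2 -> HIT
Acc 7: bank1 row2 -> HIT
Acc 8: bank2 row4 -> MISS (open row4); precharges=3
Acc 9: bank1 row3 -> MISS (open row3); precharges=4
Acc 10: bank0 row4 -> MISS (open row4); precharges=5
Acc 11: bank1 row0 -> MISS (open row0); precharges=6
Acc 12: bank2 row2 -> MISS (open row2); precharges=7

Answer: 7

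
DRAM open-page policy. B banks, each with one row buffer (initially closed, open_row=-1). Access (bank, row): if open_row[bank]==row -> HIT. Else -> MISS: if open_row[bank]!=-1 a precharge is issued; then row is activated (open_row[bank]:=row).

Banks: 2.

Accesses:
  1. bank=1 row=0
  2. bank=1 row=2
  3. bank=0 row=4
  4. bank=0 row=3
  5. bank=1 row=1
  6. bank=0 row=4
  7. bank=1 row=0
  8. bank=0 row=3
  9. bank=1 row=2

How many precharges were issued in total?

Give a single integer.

Answer: 7

Derivation:
Acc 1: bank1 row0 -> MISS (open row0); precharges=0
Acc 2: bank1 row2 -> MISS (open row2); precharges=1
Acc 3: bank0 row4 -> MISS (open row4); precharges=1
Acc 4: bank0 row3 -> MISS (open row3); precharges=2
Acc 5: bank1 row1 -> MISS (open row1); precharges=3
Acc 6: bank0 row4 -> MISS (open row4); precharges=4
Acc 7: bank1 row0 -> MISS (open row0); precharges=5
Acc 8: bank0 row3 -> MISS (open row3); precharges=6
Acc 9: bank1 row2 -> MISS (open row2); precharges=7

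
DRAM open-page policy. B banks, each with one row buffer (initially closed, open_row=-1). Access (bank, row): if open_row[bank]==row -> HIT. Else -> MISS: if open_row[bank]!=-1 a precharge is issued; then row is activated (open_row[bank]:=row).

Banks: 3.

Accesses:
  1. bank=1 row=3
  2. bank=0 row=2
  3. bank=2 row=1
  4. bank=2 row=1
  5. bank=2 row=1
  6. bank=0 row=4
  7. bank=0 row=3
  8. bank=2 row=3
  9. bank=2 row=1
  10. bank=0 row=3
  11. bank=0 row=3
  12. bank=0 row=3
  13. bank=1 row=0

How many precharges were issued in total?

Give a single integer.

Answer: 5

Derivation:
Acc 1: bank1 row3 -> MISS (open row3); precharges=0
Acc 2: bank0 row2 -> MISS (open row2); precharges=0
Acc 3: bank2 row1 -> MISS (open row1); precharges=0
Acc 4: bank2 row1 -> HIT
Acc 5: bank2 row1 -> HIT
Acc 6: bank0 row4 -> MISS (open row4); precharges=1
Acc 7: bank0 row3 -> MISS (open row3); precharges=2
Acc 8: bank2 row3 -> MISS (open row3); precharges=3
Acc 9: bank2 row1 -> MISS (open row1); precharges=4
Acc 10: bank0 row3 -> HIT
Acc 11: bank0 row3 -> HIT
Acc 12: bank0 row3 -> HIT
Acc 13: bank1 row0 -> MISS (open row0); precharges=5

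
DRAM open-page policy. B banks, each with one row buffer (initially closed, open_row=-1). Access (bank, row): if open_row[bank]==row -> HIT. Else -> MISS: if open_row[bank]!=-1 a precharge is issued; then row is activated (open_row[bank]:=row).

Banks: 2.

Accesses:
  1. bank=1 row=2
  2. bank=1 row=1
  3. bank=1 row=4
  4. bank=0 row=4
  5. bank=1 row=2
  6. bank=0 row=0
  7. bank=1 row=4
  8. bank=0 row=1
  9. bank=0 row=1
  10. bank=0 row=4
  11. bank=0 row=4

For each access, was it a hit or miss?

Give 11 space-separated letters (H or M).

Answer: M M M M M M M M H M H

Derivation:
Acc 1: bank1 row2 -> MISS (open row2); precharges=0
Acc 2: bank1 row1 -> MISS (open row1); precharges=1
Acc 3: bank1 row4 -> MISS (open row4); precharges=2
Acc 4: bank0 row4 -> MISS (open row4); precharges=2
Acc 5: bank1 row2 -> MISS (open row2); precharges=3
Acc 6: bank0 row0 -> MISS (open row0); precharges=4
Acc 7: bank1 row4 -> MISS (open row4); precharges=5
Acc 8: bank0 row1 -> MISS (open row1); precharges=6
Acc 9: bank0 row1 -> HIT
Acc 10: bank0 row4 -> MISS (open row4); precharges=7
Acc 11: bank0 row4 -> HIT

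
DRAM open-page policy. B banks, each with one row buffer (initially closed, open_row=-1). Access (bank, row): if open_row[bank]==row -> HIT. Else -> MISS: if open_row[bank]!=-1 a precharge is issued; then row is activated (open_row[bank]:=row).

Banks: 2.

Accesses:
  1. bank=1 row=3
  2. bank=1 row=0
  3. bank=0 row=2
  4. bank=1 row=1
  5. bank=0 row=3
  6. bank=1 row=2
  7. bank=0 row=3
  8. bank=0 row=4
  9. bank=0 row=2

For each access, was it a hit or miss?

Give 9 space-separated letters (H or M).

Answer: M M M M M M H M M

Derivation:
Acc 1: bank1 row3 -> MISS (open row3); precharges=0
Acc 2: bank1 row0 -> MISS (open row0); precharges=1
Acc 3: bank0 row2 -> MISS (open row2); precharges=1
Acc 4: bank1 row1 -> MISS (open row1); precharges=2
Acc 5: bank0 row3 -> MISS (open row3); precharges=3
Acc 6: bank1 row2 -> MISS (open row2); precharges=4
Acc 7: bank0 row3 -> HIT
Acc 8: bank0 row4 -> MISS (open row4); precharges=5
Acc 9: bank0 row2 -> MISS (open row2); precharges=6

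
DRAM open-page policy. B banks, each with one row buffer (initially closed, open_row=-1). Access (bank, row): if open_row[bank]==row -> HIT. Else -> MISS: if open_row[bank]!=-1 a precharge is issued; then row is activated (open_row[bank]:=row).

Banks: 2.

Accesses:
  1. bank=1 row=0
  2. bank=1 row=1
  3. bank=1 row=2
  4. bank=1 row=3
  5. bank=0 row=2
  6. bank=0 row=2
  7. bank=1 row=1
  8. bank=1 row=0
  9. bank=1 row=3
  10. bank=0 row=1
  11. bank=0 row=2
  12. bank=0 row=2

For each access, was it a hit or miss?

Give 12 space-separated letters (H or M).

Acc 1: bank1 row0 -> MISS (open row0); precharges=0
Acc 2: bank1 row1 -> MISS (open row1); precharges=1
Acc 3: bank1 row2 -> MISS (open row2); precharges=2
Acc 4: bank1 row3 -> MISS (open row3); precharges=3
Acc 5: bank0 row2 -> MISS (open row2); precharges=3
Acc 6: bank0 row2 -> HIT
Acc 7: bank1 row1 -> MISS (open row1); precharges=4
Acc 8: bank1 row0 -> MISS (open row0); precharges=5
Acc 9: bank1 row3 -> MISS (open row3); precharges=6
Acc 10: bank0 row1 -> MISS (open row1); precharges=7
Acc 11: bank0 row2 -> MISS (open row2); precharges=8
Acc 12: bank0 row2 -> HIT

Answer: M M M M M H M M M M M H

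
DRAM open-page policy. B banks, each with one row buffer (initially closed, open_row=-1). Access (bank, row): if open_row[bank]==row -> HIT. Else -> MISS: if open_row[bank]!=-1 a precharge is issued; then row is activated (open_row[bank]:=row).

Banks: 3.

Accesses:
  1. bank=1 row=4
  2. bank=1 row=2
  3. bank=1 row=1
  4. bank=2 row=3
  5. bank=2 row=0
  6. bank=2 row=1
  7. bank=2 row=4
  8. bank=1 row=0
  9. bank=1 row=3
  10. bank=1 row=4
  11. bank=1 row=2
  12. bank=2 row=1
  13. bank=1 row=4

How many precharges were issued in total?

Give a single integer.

Acc 1: bank1 row4 -> MISS (open row4); precharges=0
Acc 2: bank1 row2 -> MISS (open row2); precharges=1
Acc 3: bank1 row1 -> MISS (open row1); precharges=2
Acc 4: bank2 row3 -> MISS (open row3); precharges=2
Acc 5: bank2 row0 -> MISS (open row0); precharges=3
Acc 6: bank2 row1 -> MISS (open row1); precharges=4
Acc 7: bank2 row4 -> MISS (open row4); precharges=5
Acc 8: bank1 row0 -> MISS (open row0); precharges=6
Acc 9: bank1 row3 -> MISS (open row3); precharges=7
Acc 10: bank1 row4 -> MISS (open row4); precharges=8
Acc 11: bank1 row2 -> MISS (open row2); precharges=9
Acc 12: bank2 row1 -> MISS (open row1); precharges=10
Acc 13: bank1 row4 -> MISS (open row4); precharges=11

Answer: 11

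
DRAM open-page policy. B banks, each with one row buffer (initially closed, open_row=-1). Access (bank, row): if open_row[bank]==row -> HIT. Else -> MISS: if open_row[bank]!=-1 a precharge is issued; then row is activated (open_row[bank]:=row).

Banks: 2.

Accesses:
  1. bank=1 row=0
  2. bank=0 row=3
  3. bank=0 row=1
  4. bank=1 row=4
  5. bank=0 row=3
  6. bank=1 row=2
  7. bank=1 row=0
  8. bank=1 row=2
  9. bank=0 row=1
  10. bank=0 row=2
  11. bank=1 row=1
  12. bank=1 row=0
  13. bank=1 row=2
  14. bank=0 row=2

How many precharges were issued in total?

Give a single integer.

Answer: 11

Derivation:
Acc 1: bank1 row0 -> MISS (open row0); precharges=0
Acc 2: bank0 row3 -> MISS (open row3); precharges=0
Acc 3: bank0 row1 -> MISS (open row1); precharges=1
Acc 4: bank1 row4 -> MISS (open row4); precharges=2
Acc 5: bank0 row3 -> MISS (open row3); precharges=3
Acc 6: bank1 row2 -> MISS (open row2); precharges=4
Acc 7: bank1 row0 -> MISS (open row0); precharges=5
Acc 8: bank1 row2 -> MISS (open row2); precharges=6
Acc 9: bank0 row1 -> MISS (open row1); precharges=7
Acc 10: bank0 row2 -> MISS (open row2); precharges=8
Acc 11: bank1 row1 -> MISS (open row1); precharges=9
Acc 12: bank1 row0 -> MISS (open row0); precharges=10
Acc 13: bank1 row2 -> MISS (open row2); precharges=11
Acc 14: bank0 row2 -> HIT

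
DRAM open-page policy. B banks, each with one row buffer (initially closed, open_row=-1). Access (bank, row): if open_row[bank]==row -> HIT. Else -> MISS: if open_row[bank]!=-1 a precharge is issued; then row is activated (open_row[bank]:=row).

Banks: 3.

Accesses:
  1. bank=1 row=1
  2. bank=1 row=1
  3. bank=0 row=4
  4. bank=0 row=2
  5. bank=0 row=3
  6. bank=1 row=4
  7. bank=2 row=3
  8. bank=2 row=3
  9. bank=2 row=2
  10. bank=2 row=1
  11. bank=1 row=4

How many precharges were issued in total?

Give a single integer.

Answer: 5

Derivation:
Acc 1: bank1 row1 -> MISS (open row1); precharges=0
Acc 2: bank1 row1 -> HIT
Acc 3: bank0 row4 -> MISS (open row4); precharges=0
Acc 4: bank0 row2 -> MISS (open row2); precharges=1
Acc 5: bank0 row3 -> MISS (open row3); precharges=2
Acc 6: bank1 row4 -> MISS (open row4); precharges=3
Acc 7: bank2 row3 -> MISS (open row3); precharges=3
Acc 8: bank2 row3 -> HIT
Acc 9: bank2 row2 -> MISS (open row2); precharges=4
Acc 10: bank2 row1 -> MISS (open row1); precharges=5
Acc 11: bank1 row4 -> HIT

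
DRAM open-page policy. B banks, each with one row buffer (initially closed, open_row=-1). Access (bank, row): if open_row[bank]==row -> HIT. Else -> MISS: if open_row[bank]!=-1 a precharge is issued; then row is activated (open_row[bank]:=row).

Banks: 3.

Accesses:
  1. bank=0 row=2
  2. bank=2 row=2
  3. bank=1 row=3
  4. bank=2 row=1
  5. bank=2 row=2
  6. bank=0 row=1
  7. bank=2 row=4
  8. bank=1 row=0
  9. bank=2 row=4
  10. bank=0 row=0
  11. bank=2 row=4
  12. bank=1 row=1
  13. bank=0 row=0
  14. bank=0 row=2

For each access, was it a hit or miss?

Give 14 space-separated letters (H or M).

Answer: M M M M M M M M H M H M H M

Derivation:
Acc 1: bank0 row2 -> MISS (open row2); precharges=0
Acc 2: bank2 row2 -> MISS (open row2); precharges=0
Acc 3: bank1 row3 -> MISS (open row3); precharges=0
Acc 4: bank2 row1 -> MISS (open row1); precharges=1
Acc 5: bank2 row2 -> MISS (open row2); precharges=2
Acc 6: bank0 row1 -> MISS (open row1); precharges=3
Acc 7: bank2 row4 -> MISS (open row4); precharges=4
Acc 8: bank1 row0 -> MISS (open row0); precharges=5
Acc 9: bank2 row4 -> HIT
Acc 10: bank0 row0 -> MISS (open row0); precharges=6
Acc 11: bank2 row4 -> HIT
Acc 12: bank1 row1 -> MISS (open row1); precharges=7
Acc 13: bank0 row0 -> HIT
Acc 14: bank0 row2 -> MISS (open row2); precharges=8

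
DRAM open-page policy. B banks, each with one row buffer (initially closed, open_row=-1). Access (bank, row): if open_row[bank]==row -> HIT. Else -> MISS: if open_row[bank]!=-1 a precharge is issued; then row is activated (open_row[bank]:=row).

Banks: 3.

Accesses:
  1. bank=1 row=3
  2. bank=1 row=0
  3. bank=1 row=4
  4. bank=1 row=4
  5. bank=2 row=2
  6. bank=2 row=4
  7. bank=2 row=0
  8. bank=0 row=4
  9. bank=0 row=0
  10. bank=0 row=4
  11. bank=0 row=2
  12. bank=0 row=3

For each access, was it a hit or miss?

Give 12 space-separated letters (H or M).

Acc 1: bank1 row3 -> MISS (open row3); precharges=0
Acc 2: bank1 row0 -> MISS (open row0); precharges=1
Acc 3: bank1 row4 -> MISS (open row4); precharges=2
Acc 4: bank1 row4 -> HIT
Acc 5: bank2 row2 -> MISS (open row2); precharges=2
Acc 6: bank2 row4 -> MISS (open row4); precharges=3
Acc 7: bank2 row0 -> MISS (open row0); precharges=4
Acc 8: bank0 row4 -> MISS (open row4); precharges=4
Acc 9: bank0 row0 -> MISS (open row0); precharges=5
Acc 10: bank0 row4 -> MISS (open row4); precharges=6
Acc 11: bank0 row2 -> MISS (open row2); precharges=7
Acc 12: bank0 row3 -> MISS (open row3); precharges=8

Answer: M M M H M M M M M M M M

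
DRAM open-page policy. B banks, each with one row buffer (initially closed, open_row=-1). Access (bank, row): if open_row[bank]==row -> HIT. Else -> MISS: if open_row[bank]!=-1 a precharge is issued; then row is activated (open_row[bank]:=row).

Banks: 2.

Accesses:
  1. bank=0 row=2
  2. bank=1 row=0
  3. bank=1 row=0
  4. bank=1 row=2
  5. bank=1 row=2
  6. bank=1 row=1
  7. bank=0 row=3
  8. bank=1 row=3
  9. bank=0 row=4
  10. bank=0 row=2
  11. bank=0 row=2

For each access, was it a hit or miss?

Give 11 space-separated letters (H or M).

Answer: M M H M H M M M M M H

Derivation:
Acc 1: bank0 row2 -> MISS (open row2); precharges=0
Acc 2: bank1 row0 -> MISS (open row0); precharges=0
Acc 3: bank1 row0 -> HIT
Acc 4: bank1 row2 -> MISS (open row2); precharges=1
Acc 5: bank1 row2 -> HIT
Acc 6: bank1 row1 -> MISS (open row1); precharges=2
Acc 7: bank0 row3 -> MISS (open row3); precharges=3
Acc 8: bank1 row3 -> MISS (open row3); precharges=4
Acc 9: bank0 row4 -> MISS (open row4); precharges=5
Acc 10: bank0 row2 -> MISS (open row2); precharges=6
Acc 11: bank0 row2 -> HIT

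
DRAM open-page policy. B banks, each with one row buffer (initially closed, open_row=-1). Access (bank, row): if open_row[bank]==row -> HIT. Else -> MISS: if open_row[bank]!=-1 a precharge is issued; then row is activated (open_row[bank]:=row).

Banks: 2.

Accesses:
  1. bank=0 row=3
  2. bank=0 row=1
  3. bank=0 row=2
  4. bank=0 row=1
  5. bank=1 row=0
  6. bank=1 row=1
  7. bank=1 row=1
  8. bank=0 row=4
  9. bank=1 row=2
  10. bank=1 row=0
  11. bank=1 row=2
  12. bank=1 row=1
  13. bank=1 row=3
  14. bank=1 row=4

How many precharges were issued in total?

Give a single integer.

Answer: 11

Derivation:
Acc 1: bank0 row3 -> MISS (open row3); precharges=0
Acc 2: bank0 row1 -> MISS (open row1); precharges=1
Acc 3: bank0 row2 -> MISS (open row2); precharges=2
Acc 4: bank0 row1 -> MISS (open row1); precharges=3
Acc 5: bank1 row0 -> MISS (open row0); precharges=3
Acc 6: bank1 row1 -> MISS (open row1); precharges=4
Acc 7: bank1 row1 -> HIT
Acc 8: bank0 row4 -> MISS (open row4); precharges=5
Acc 9: bank1 row2 -> MISS (open row2); precharges=6
Acc 10: bank1 row0 -> MISS (open row0); precharges=7
Acc 11: bank1 row2 -> MISS (open row2); precharges=8
Acc 12: bank1 row1 -> MISS (open row1); precharges=9
Acc 13: bank1 row3 -> MISS (open row3); precharges=10
Acc 14: bank1 row4 -> MISS (open row4); precharges=11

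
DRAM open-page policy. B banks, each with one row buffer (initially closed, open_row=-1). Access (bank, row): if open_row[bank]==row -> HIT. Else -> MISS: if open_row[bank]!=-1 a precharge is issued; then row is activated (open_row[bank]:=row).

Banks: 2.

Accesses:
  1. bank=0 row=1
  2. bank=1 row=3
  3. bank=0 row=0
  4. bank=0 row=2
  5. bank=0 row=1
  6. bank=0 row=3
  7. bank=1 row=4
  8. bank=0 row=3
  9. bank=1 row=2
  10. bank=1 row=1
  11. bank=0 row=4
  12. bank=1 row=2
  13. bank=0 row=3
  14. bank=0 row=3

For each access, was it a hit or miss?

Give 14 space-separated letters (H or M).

Answer: M M M M M M M H M M M M M H

Derivation:
Acc 1: bank0 row1 -> MISS (open row1); precharges=0
Acc 2: bank1 row3 -> MISS (open row3); precharges=0
Acc 3: bank0 row0 -> MISS (open row0); precharges=1
Acc 4: bank0 row2 -> MISS (open row2); precharges=2
Acc 5: bank0 row1 -> MISS (open row1); precharges=3
Acc 6: bank0 row3 -> MISS (open row3); precharges=4
Acc 7: bank1 row4 -> MISS (open row4); precharges=5
Acc 8: bank0 row3 -> HIT
Acc 9: bank1 row2 -> MISS (open row2); precharges=6
Acc 10: bank1 row1 -> MISS (open row1); precharges=7
Acc 11: bank0 row4 -> MISS (open row4); precharges=8
Acc 12: bank1 row2 -> MISS (open row2); precharges=9
Acc 13: bank0 row3 -> MISS (open row3); precharges=10
Acc 14: bank0 row3 -> HIT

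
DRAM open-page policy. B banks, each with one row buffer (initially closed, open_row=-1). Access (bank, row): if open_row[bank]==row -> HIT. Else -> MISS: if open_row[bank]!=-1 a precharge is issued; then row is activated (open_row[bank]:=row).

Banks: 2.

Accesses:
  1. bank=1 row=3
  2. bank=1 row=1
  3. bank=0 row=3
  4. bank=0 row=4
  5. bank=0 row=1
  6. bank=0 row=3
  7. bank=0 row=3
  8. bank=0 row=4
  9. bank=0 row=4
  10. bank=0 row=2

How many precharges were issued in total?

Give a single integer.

Answer: 6

Derivation:
Acc 1: bank1 row3 -> MISS (open row3); precharges=0
Acc 2: bank1 row1 -> MISS (open row1); precharges=1
Acc 3: bank0 row3 -> MISS (open row3); precharges=1
Acc 4: bank0 row4 -> MISS (open row4); precharges=2
Acc 5: bank0 row1 -> MISS (open row1); precharges=3
Acc 6: bank0 row3 -> MISS (open row3); precharges=4
Acc 7: bank0 row3 -> HIT
Acc 8: bank0 row4 -> MISS (open row4); precharges=5
Acc 9: bank0 row4 -> HIT
Acc 10: bank0 row2 -> MISS (open row2); precharges=6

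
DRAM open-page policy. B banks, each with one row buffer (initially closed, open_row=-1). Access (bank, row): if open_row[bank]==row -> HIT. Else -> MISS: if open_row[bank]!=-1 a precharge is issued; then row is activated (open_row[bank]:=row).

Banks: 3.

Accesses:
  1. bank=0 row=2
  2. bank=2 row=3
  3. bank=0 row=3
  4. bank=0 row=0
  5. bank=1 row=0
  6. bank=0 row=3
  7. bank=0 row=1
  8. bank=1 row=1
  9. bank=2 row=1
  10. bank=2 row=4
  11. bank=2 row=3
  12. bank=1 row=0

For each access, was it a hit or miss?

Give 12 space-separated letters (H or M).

Acc 1: bank0 row2 -> MISS (open row2); precharges=0
Acc 2: bank2 row3 -> MISS (open row3); precharges=0
Acc 3: bank0 row3 -> MISS (open row3); precharges=1
Acc 4: bank0 row0 -> MISS (open row0); precharges=2
Acc 5: bank1 row0 -> MISS (open row0); precharges=2
Acc 6: bank0 row3 -> MISS (open row3); precharges=3
Acc 7: bank0 row1 -> MISS (open row1); precharges=4
Acc 8: bank1 row1 -> MISS (open row1); precharges=5
Acc 9: bank2 row1 -> MISS (open row1); precharges=6
Acc 10: bank2 row4 -> MISS (open row4); precharges=7
Acc 11: bank2 row3 -> MISS (open row3); precharges=8
Acc 12: bank1 row0 -> MISS (open row0); precharges=9

Answer: M M M M M M M M M M M M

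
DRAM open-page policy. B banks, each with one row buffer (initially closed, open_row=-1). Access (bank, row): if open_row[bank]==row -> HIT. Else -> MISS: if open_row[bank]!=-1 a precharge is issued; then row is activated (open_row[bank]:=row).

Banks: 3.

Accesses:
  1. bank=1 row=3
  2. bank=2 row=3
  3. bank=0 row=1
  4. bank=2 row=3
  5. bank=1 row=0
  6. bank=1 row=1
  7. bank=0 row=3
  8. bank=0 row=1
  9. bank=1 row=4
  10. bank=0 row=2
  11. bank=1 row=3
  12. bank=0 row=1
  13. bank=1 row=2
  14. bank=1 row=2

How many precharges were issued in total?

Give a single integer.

Answer: 9

Derivation:
Acc 1: bank1 row3 -> MISS (open row3); precharges=0
Acc 2: bank2 row3 -> MISS (open row3); precharges=0
Acc 3: bank0 row1 -> MISS (open row1); precharges=0
Acc 4: bank2 row3 -> HIT
Acc 5: bank1 row0 -> MISS (open row0); precharges=1
Acc 6: bank1 row1 -> MISS (open row1); precharges=2
Acc 7: bank0 row3 -> MISS (open row3); precharges=3
Acc 8: bank0 row1 -> MISS (open row1); precharges=4
Acc 9: bank1 row4 -> MISS (open row4); precharges=5
Acc 10: bank0 row2 -> MISS (open row2); precharges=6
Acc 11: bank1 row3 -> MISS (open row3); precharges=7
Acc 12: bank0 row1 -> MISS (open row1); precharges=8
Acc 13: bank1 row2 -> MISS (open row2); precharges=9
Acc 14: bank1 row2 -> HIT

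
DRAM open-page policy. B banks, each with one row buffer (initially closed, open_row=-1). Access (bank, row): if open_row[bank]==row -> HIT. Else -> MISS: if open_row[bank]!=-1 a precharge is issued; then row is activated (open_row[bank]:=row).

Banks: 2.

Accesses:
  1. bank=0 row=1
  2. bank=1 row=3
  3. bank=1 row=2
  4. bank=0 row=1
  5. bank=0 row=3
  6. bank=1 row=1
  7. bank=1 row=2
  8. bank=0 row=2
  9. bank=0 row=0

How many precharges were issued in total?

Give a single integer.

Acc 1: bank0 row1 -> MISS (open row1); precharges=0
Acc 2: bank1 row3 -> MISS (open row3); precharges=0
Acc 3: bank1 row2 -> MISS (open row2); precharges=1
Acc 4: bank0 row1 -> HIT
Acc 5: bank0 row3 -> MISS (open row3); precharges=2
Acc 6: bank1 row1 -> MISS (open row1); precharges=3
Acc 7: bank1 row2 -> MISS (open row2); precharges=4
Acc 8: bank0 row2 -> MISS (open row2); precharges=5
Acc 9: bank0 row0 -> MISS (open row0); precharges=6

Answer: 6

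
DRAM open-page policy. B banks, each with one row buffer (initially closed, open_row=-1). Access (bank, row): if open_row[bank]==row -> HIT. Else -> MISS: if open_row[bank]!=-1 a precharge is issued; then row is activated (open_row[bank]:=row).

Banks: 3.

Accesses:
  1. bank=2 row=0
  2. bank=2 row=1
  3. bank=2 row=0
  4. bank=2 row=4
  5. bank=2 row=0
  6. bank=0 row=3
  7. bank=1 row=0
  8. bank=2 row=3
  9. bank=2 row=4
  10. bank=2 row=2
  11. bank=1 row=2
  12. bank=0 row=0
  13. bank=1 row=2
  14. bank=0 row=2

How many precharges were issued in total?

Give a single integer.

Answer: 10

Derivation:
Acc 1: bank2 row0 -> MISS (open row0); precharges=0
Acc 2: bank2 row1 -> MISS (open row1); precharges=1
Acc 3: bank2 row0 -> MISS (open row0); precharges=2
Acc 4: bank2 row4 -> MISS (open row4); precharges=3
Acc 5: bank2 row0 -> MISS (open row0); precharges=4
Acc 6: bank0 row3 -> MISS (open row3); precharges=4
Acc 7: bank1 row0 -> MISS (open row0); precharges=4
Acc 8: bank2 row3 -> MISS (open row3); precharges=5
Acc 9: bank2 row4 -> MISS (open row4); precharges=6
Acc 10: bank2 row2 -> MISS (open row2); precharges=7
Acc 11: bank1 row2 -> MISS (open row2); precharges=8
Acc 12: bank0 row0 -> MISS (open row0); precharges=9
Acc 13: bank1 row2 -> HIT
Acc 14: bank0 row2 -> MISS (open row2); precharges=10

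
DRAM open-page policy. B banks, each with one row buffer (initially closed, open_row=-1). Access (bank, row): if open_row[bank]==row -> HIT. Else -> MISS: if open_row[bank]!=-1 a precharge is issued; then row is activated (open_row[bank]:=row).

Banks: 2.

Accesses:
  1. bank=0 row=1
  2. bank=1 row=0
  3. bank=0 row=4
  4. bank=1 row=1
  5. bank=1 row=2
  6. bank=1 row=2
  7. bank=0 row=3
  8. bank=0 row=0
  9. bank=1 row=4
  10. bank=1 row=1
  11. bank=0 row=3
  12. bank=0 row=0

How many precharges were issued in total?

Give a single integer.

Answer: 9

Derivation:
Acc 1: bank0 row1 -> MISS (open row1); precharges=0
Acc 2: bank1 row0 -> MISS (open row0); precharges=0
Acc 3: bank0 row4 -> MISS (open row4); precharges=1
Acc 4: bank1 row1 -> MISS (open row1); precharges=2
Acc 5: bank1 row2 -> MISS (open row2); precharges=3
Acc 6: bank1 row2 -> HIT
Acc 7: bank0 row3 -> MISS (open row3); precharges=4
Acc 8: bank0 row0 -> MISS (open row0); precharges=5
Acc 9: bank1 row4 -> MISS (open row4); precharges=6
Acc 10: bank1 row1 -> MISS (open row1); precharges=7
Acc 11: bank0 row3 -> MISS (open row3); precharges=8
Acc 12: bank0 row0 -> MISS (open row0); precharges=9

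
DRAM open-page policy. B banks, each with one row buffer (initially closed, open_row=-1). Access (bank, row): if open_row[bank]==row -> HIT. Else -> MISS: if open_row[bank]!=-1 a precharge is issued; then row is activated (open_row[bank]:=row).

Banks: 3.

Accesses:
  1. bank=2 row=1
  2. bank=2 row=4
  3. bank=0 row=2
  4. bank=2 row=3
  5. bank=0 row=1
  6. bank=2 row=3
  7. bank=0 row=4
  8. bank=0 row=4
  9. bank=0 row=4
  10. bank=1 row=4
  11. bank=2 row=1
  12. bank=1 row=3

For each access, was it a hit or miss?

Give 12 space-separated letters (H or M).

Acc 1: bank2 row1 -> MISS (open row1); precharges=0
Acc 2: bank2 row4 -> MISS (open row4); precharges=1
Acc 3: bank0 row2 -> MISS (open row2); precharges=1
Acc 4: bank2 row3 -> MISS (open row3); precharges=2
Acc 5: bank0 row1 -> MISS (open row1); precharges=3
Acc 6: bank2 row3 -> HIT
Acc 7: bank0 row4 -> MISS (open row4); precharges=4
Acc 8: bank0 row4 -> HIT
Acc 9: bank0 row4 -> HIT
Acc 10: bank1 row4 -> MISS (open row4); precharges=4
Acc 11: bank2 row1 -> MISS (open row1); precharges=5
Acc 12: bank1 row3 -> MISS (open row3); precharges=6

Answer: M M M M M H M H H M M M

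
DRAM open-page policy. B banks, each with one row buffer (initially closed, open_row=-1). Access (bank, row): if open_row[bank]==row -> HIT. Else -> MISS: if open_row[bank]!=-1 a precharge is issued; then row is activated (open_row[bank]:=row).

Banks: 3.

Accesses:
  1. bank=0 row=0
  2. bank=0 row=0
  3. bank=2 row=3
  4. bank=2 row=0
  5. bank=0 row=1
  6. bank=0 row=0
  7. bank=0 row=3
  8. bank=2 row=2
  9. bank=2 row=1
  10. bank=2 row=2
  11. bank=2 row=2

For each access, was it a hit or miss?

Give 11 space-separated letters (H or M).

Acc 1: bank0 row0 -> MISS (open row0); precharges=0
Acc 2: bank0 row0 -> HIT
Acc 3: bank2 row3 -> MISS (open row3); precharges=0
Acc 4: bank2 row0 -> MISS (open row0); precharges=1
Acc 5: bank0 row1 -> MISS (open row1); precharges=2
Acc 6: bank0 row0 -> MISS (open row0); precharges=3
Acc 7: bank0 row3 -> MISS (open row3); precharges=4
Acc 8: bank2 row2 -> MISS (open row2); precharges=5
Acc 9: bank2 row1 -> MISS (open row1); precharges=6
Acc 10: bank2 row2 -> MISS (open row2); precharges=7
Acc 11: bank2 row2 -> HIT

Answer: M H M M M M M M M M H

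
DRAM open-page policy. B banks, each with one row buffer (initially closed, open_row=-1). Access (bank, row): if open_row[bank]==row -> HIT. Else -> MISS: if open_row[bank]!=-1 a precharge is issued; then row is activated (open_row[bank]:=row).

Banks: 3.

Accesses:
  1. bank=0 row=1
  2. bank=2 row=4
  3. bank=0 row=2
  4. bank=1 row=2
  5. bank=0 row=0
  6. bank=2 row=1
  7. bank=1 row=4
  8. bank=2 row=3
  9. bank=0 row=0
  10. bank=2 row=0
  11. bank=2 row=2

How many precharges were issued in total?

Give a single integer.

Acc 1: bank0 row1 -> MISS (open row1); precharges=0
Acc 2: bank2 row4 -> MISS (open row4); precharges=0
Acc 3: bank0 row2 -> MISS (open row2); precharges=1
Acc 4: bank1 row2 -> MISS (open row2); precharges=1
Acc 5: bank0 row0 -> MISS (open row0); precharges=2
Acc 6: bank2 row1 -> MISS (open row1); precharges=3
Acc 7: bank1 row4 -> MISS (open row4); precharges=4
Acc 8: bank2 row3 -> MISS (open row3); precharges=5
Acc 9: bank0 row0 -> HIT
Acc 10: bank2 row0 -> MISS (open row0); precharges=6
Acc 11: bank2 row2 -> MISS (open row2); precharges=7

Answer: 7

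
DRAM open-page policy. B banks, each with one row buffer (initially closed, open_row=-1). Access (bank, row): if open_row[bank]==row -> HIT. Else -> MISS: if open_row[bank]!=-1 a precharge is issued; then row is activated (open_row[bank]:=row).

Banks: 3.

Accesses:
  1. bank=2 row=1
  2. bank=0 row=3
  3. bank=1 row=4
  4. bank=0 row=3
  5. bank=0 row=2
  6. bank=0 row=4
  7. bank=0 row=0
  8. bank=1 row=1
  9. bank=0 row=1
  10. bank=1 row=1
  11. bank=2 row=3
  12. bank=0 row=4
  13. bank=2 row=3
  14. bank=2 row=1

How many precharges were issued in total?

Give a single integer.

Answer: 8

Derivation:
Acc 1: bank2 row1 -> MISS (open row1); precharges=0
Acc 2: bank0 row3 -> MISS (open row3); precharges=0
Acc 3: bank1 row4 -> MISS (open row4); precharges=0
Acc 4: bank0 row3 -> HIT
Acc 5: bank0 row2 -> MISS (open row2); precharges=1
Acc 6: bank0 row4 -> MISS (open row4); precharges=2
Acc 7: bank0 row0 -> MISS (open row0); precharges=3
Acc 8: bank1 row1 -> MISS (open row1); precharges=4
Acc 9: bank0 row1 -> MISS (open row1); precharges=5
Acc 10: bank1 row1 -> HIT
Acc 11: bank2 row3 -> MISS (open row3); precharges=6
Acc 12: bank0 row4 -> MISS (open row4); precharges=7
Acc 13: bank2 row3 -> HIT
Acc 14: bank2 row1 -> MISS (open row1); precharges=8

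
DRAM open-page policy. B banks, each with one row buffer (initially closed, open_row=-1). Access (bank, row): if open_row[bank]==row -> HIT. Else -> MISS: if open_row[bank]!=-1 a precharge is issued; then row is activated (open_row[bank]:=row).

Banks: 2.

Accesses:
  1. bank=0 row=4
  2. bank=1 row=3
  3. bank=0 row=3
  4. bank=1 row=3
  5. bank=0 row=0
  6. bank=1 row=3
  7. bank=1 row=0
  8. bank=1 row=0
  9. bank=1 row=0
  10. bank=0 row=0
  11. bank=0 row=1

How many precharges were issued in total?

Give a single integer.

Acc 1: bank0 row4 -> MISS (open row4); precharges=0
Acc 2: bank1 row3 -> MISS (open row3); precharges=0
Acc 3: bank0 row3 -> MISS (open row3); precharges=1
Acc 4: bank1 row3 -> HIT
Acc 5: bank0 row0 -> MISS (open row0); precharges=2
Acc 6: bank1 row3 -> HIT
Acc 7: bank1 row0 -> MISS (open row0); precharges=3
Acc 8: bank1 row0 -> HIT
Acc 9: bank1 row0 -> HIT
Acc 10: bank0 row0 -> HIT
Acc 11: bank0 row1 -> MISS (open row1); precharges=4

Answer: 4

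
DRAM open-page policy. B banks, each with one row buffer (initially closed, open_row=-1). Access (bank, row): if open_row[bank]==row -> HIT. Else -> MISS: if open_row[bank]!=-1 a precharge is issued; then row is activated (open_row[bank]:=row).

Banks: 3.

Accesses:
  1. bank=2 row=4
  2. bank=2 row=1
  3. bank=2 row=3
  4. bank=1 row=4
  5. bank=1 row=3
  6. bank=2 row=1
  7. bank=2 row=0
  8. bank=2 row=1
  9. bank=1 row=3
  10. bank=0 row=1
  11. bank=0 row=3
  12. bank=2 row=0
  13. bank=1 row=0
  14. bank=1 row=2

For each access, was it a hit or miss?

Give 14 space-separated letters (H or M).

Acc 1: bank2 row4 -> MISS (open row4); precharges=0
Acc 2: bank2 row1 -> MISS (open row1); precharges=1
Acc 3: bank2 row3 -> MISS (open row3); precharges=2
Acc 4: bank1 row4 -> MISS (open row4); precharges=2
Acc 5: bank1 row3 -> MISS (open row3); precharges=3
Acc 6: bank2 row1 -> MISS (open row1); precharges=4
Acc 7: bank2 row0 -> MISS (open row0); precharges=5
Acc 8: bank2 row1 -> MISS (open row1); precharges=6
Acc 9: bank1 row3 -> HIT
Acc 10: bank0 row1 -> MISS (open row1); precharges=6
Acc 11: bank0 row3 -> MISS (open row3); precharges=7
Acc 12: bank2 row0 -> MISS (open row0); precharges=8
Acc 13: bank1 row0 -> MISS (open row0); precharges=9
Acc 14: bank1 row2 -> MISS (open row2); precharges=10

Answer: M M M M M M M M H M M M M M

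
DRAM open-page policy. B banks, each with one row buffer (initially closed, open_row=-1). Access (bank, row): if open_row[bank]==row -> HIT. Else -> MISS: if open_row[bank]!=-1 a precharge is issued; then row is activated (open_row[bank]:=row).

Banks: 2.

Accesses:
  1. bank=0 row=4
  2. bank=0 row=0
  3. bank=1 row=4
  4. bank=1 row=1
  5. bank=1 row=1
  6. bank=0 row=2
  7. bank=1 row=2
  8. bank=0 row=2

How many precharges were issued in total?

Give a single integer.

Answer: 4

Derivation:
Acc 1: bank0 row4 -> MISS (open row4); precharges=0
Acc 2: bank0 row0 -> MISS (open row0); precharges=1
Acc 3: bank1 row4 -> MISS (open row4); precharges=1
Acc 4: bank1 row1 -> MISS (open row1); precharges=2
Acc 5: bank1 row1 -> HIT
Acc 6: bank0 row2 -> MISS (open row2); precharges=3
Acc 7: bank1 row2 -> MISS (open row2); precharges=4
Acc 8: bank0 row2 -> HIT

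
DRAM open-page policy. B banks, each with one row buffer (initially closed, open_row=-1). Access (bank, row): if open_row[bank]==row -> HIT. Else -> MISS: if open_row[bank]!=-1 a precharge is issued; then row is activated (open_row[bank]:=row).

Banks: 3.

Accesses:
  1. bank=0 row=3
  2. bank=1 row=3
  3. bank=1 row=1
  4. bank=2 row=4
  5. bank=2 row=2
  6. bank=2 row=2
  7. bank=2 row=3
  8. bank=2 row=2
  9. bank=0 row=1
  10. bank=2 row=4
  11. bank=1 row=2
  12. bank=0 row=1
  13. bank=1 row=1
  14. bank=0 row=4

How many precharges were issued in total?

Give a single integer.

Acc 1: bank0 row3 -> MISS (open row3); precharges=0
Acc 2: bank1 row3 -> MISS (open row3); precharges=0
Acc 3: bank1 row1 -> MISS (open row1); precharges=1
Acc 4: bank2 row4 -> MISS (open row4); precharges=1
Acc 5: bank2 row2 -> MISS (open row2); precharges=2
Acc 6: bank2 row2 -> HIT
Acc 7: bank2 row3 -> MISS (open row3); precharges=3
Acc 8: bank2 row2 -> MISS (open row2); precharges=4
Acc 9: bank0 row1 -> MISS (open row1); precharges=5
Acc 10: bank2 row4 -> MISS (open row4); precharges=6
Acc 11: bank1 row2 -> MISS (open row2); precharges=7
Acc 12: bank0 row1 -> HIT
Acc 13: bank1 row1 -> MISS (open row1); precharges=8
Acc 14: bank0 row4 -> MISS (open row4); precharges=9

Answer: 9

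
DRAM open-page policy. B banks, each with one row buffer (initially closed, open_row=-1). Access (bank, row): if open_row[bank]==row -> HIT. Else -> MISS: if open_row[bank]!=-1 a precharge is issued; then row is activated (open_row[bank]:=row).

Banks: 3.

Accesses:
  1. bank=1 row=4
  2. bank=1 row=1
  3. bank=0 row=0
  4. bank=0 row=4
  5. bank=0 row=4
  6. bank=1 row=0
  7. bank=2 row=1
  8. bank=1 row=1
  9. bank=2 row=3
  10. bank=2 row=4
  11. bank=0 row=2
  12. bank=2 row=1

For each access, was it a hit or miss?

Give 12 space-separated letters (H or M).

Acc 1: bank1 row4 -> MISS (open row4); precharges=0
Acc 2: bank1 row1 -> MISS (open row1); precharges=1
Acc 3: bank0 row0 -> MISS (open row0); precharges=1
Acc 4: bank0 row4 -> MISS (open row4); precharges=2
Acc 5: bank0 row4 -> HIT
Acc 6: bank1 row0 -> MISS (open row0); precharges=3
Acc 7: bank2 row1 -> MISS (open row1); precharges=3
Acc 8: bank1 row1 -> MISS (open row1); precharges=4
Acc 9: bank2 row3 -> MISS (open row3); precharges=5
Acc 10: bank2 row4 -> MISS (open row4); precharges=6
Acc 11: bank0 row2 -> MISS (open row2); precharges=7
Acc 12: bank2 row1 -> MISS (open row1); precharges=8

Answer: M M M M H M M M M M M M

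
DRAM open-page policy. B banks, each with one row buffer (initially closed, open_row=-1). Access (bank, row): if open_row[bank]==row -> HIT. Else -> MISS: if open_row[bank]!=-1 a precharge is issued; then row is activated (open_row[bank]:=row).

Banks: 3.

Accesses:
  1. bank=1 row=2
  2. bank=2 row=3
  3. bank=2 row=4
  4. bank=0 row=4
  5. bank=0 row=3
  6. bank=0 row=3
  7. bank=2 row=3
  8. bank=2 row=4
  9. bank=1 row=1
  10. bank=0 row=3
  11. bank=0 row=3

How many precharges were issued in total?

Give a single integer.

Answer: 5

Derivation:
Acc 1: bank1 row2 -> MISS (open row2); precharges=0
Acc 2: bank2 row3 -> MISS (open row3); precharges=0
Acc 3: bank2 row4 -> MISS (open row4); precharges=1
Acc 4: bank0 row4 -> MISS (open row4); precharges=1
Acc 5: bank0 row3 -> MISS (open row3); precharges=2
Acc 6: bank0 row3 -> HIT
Acc 7: bank2 row3 -> MISS (open row3); precharges=3
Acc 8: bank2 row4 -> MISS (open row4); precharges=4
Acc 9: bank1 row1 -> MISS (open row1); precharges=5
Acc 10: bank0 row3 -> HIT
Acc 11: bank0 row3 -> HIT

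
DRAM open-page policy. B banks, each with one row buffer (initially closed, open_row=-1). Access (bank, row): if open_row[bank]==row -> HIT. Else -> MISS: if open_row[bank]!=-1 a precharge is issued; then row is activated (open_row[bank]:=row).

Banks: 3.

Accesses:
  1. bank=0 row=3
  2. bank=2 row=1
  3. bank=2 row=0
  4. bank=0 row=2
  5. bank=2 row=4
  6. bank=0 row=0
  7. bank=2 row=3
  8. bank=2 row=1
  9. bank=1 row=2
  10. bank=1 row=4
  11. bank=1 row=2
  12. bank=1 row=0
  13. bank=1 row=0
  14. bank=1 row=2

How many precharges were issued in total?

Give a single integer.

Answer: 10

Derivation:
Acc 1: bank0 row3 -> MISS (open row3); precharges=0
Acc 2: bank2 row1 -> MISS (open row1); precharges=0
Acc 3: bank2 row0 -> MISS (open row0); precharges=1
Acc 4: bank0 row2 -> MISS (open row2); precharges=2
Acc 5: bank2 row4 -> MISS (open row4); precharges=3
Acc 6: bank0 row0 -> MISS (open row0); precharges=4
Acc 7: bank2 row3 -> MISS (open row3); precharges=5
Acc 8: bank2 row1 -> MISS (open row1); precharges=6
Acc 9: bank1 row2 -> MISS (open row2); precharges=6
Acc 10: bank1 row4 -> MISS (open row4); precharges=7
Acc 11: bank1 row2 -> MISS (open row2); precharges=8
Acc 12: bank1 row0 -> MISS (open row0); precharges=9
Acc 13: bank1 row0 -> HIT
Acc 14: bank1 row2 -> MISS (open row2); precharges=10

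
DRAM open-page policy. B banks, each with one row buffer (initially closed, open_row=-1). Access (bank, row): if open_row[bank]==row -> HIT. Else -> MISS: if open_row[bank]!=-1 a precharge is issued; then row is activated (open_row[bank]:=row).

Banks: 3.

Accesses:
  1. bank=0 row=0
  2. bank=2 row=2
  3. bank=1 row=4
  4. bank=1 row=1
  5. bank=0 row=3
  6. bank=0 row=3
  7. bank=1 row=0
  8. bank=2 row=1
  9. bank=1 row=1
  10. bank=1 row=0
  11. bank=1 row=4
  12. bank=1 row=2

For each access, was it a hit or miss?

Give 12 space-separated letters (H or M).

Acc 1: bank0 row0 -> MISS (open row0); precharges=0
Acc 2: bank2 row2 -> MISS (open row2); precharges=0
Acc 3: bank1 row4 -> MISS (open row4); precharges=0
Acc 4: bank1 row1 -> MISS (open row1); precharges=1
Acc 5: bank0 row3 -> MISS (open row3); precharges=2
Acc 6: bank0 row3 -> HIT
Acc 7: bank1 row0 -> MISS (open row0); precharges=3
Acc 8: bank2 row1 -> MISS (open row1); precharges=4
Acc 9: bank1 row1 -> MISS (open row1); precharges=5
Acc 10: bank1 row0 -> MISS (open row0); precharges=6
Acc 11: bank1 row4 -> MISS (open row4); precharges=7
Acc 12: bank1 row2 -> MISS (open row2); precharges=8

Answer: M M M M M H M M M M M M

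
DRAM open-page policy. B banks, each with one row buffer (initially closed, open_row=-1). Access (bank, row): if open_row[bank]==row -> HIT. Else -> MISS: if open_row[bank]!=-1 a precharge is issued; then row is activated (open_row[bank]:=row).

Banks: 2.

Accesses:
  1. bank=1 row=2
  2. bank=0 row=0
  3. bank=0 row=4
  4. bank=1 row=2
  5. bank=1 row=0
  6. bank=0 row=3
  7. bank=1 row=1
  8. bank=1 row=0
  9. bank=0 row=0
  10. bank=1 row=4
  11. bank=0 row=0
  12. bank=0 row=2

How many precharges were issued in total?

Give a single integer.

Acc 1: bank1 row2 -> MISS (open row2); precharges=0
Acc 2: bank0 row0 -> MISS (open row0); precharges=0
Acc 3: bank0 row4 -> MISS (open row4); precharges=1
Acc 4: bank1 row2 -> HIT
Acc 5: bank1 row0 -> MISS (open row0); precharges=2
Acc 6: bank0 row3 -> MISS (open row3); precharges=3
Acc 7: bank1 row1 -> MISS (open row1); precharges=4
Acc 8: bank1 row0 -> MISS (open row0); precharges=5
Acc 9: bank0 row0 -> MISS (open row0); precharges=6
Acc 10: bank1 row4 -> MISS (open row4); precharges=7
Acc 11: bank0 row0 -> HIT
Acc 12: bank0 row2 -> MISS (open row2); precharges=8

Answer: 8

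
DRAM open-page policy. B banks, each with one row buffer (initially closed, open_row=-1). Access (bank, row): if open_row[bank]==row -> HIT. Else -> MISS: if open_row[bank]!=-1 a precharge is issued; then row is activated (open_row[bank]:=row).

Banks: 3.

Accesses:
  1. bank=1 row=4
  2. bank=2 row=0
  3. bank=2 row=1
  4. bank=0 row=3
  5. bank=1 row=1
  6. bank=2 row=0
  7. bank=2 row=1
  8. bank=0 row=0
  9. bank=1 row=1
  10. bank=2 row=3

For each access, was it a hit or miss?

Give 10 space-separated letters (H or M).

Answer: M M M M M M M M H M

Derivation:
Acc 1: bank1 row4 -> MISS (open row4); precharges=0
Acc 2: bank2 row0 -> MISS (open row0); precharges=0
Acc 3: bank2 row1 -> MISS (open row1); precharges=1
Acc 4: bank0 row3 -> MISS (open row3); precharges=1
Acc 5: bank1 row1 -> MISS (open row1); precharges=2
Acc 6: bank2 row0 -> MISS (open row0); precharges=3
Acc 7: bank2 row1 -> MISS (open row1); precharges=4
Acc 8: bank0 row0 -> MISS (open row0); precharges=5
Acc 9: bank1 row1 -> HIT
Acc 10: bank2 row3 -> MISS (open row3); precharges=6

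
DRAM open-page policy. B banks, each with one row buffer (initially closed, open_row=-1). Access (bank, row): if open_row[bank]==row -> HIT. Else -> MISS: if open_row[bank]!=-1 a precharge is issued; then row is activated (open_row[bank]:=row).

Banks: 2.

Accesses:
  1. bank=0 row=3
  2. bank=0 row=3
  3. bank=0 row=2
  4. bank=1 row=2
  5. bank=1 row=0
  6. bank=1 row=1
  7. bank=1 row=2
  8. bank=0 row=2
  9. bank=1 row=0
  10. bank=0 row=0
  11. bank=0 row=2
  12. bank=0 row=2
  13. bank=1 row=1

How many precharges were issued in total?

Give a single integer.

Acc 1: bank0 row3 -> MISS (open row3); precharges=0
Acc 2: bank0 row3 -> HIT
Acc 3: bank0 row2 -> MISS (open row2); precharges=1
Acc 4: bank1 row2 -> MISS (open row2); precharges=1
Acc 5: bank1 row0 -> MISS (open row0); precharges=2
Acc 6: bank1 row1 -> MISS (open row1); precharges=3
Acc 7: bank1 row2 -> MISS (open row2); precharges=4
Acc 8: bank0 row2 -> HIT
Acc 9: bank1 row0 -> MISS (open row0); precharges=5
Acc 10: bank0 row0 -> MISS (open row0); precharges=6
Acc 11: bank0 row2 -> MISS (open row2); precharges=7
Acc 12: bank0 row2 -> HIT
Acc 13: bank1 row1 -> MISS (open row1); precharges=8

Answer: 8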